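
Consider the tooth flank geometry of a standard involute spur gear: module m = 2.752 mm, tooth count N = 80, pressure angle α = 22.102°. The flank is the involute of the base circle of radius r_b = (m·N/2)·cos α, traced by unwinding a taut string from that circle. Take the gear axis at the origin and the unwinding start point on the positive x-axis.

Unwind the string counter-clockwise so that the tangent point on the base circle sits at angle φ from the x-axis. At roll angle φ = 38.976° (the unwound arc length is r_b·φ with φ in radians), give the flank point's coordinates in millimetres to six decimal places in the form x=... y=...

pitch radius r_p = m·N/2 = 2.752·80/2 = 110.080000
base radius r_b = r_p·cos α = 110.080000·cos 22.102° = 101.990826
roll angle φ = 38.976° = 0.68025953 rad
x = r_b·(cos φ + φ·sin φ) = 101.990826·(0.77740950 + 0.68025953·0.62899481) = 122.928442
y = r_b·(sin φ − φ·cos φ) = 101.990826·(0.62899481 − 0.68025953·0.77740950) = 10.214849

x=122.928442 y=10.214849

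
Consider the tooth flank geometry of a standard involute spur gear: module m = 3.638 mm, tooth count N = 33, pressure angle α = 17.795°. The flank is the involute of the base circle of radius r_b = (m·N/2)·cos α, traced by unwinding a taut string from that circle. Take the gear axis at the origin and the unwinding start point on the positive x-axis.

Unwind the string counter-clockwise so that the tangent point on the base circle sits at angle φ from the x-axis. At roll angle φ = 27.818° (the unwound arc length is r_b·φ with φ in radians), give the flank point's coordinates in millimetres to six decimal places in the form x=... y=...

x=63.499706 y=2.129468

pitch radius r_p = m·N/2 = 3.638·33/2 = 60.027000
base radius r_b = r_p·cos α = 60.027000·cos 17.795° = 57.155072
roll angle φ = 27.818° = 0.48551569 rad
x = r_b·(cos φ + φ·sin φ) = 57.155072·(0.88443441 + 0.48551569·0.46666452) = 63.499706
y = r_b·(sin φ − φ·cos φ) = 57.155072·(0.46666452 − 0.48551569·0.88443441) = 2.129468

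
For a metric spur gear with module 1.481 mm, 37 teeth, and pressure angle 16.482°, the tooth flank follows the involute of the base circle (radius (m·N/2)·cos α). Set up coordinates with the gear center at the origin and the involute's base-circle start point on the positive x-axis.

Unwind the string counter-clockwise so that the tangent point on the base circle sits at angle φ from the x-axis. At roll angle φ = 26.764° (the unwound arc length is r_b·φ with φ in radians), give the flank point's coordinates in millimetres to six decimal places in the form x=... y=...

pitch radius r_p = m·N/2 = 1.481·37/2 = 27.398500
base radius r_b = r_p·cos α = 27.398500·cos 16.482° = 26.272666
roll angle φ = 26.764° = 0.46711992 rad
x = r_b·(cos φ + φ·sin φ) = 26.272666·(0.89286894 + 0.46711992·0.45031662) = 28.984552
y = r_b·(sin φ − φ·cos φ) = 26.272666·(0.45031662 − 0.46711992·0.89286894) = 0.873297

x=28.984552 y=0.873297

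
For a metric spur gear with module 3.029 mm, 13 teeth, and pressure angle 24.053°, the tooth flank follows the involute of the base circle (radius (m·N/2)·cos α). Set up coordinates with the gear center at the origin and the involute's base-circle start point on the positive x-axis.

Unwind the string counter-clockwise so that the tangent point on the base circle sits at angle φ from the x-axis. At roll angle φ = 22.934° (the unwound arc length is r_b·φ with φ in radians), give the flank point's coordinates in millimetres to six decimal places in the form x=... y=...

pitch radius r_p = m·N/2 = 3.029·13/2 = 19.688500
base radius r_b = r_p·cos α = 19.688500·cos 24.053° = 17.978924
roll angle φ = 22.934° = 0.40027381 rad
x = r_b·(cos φ + φ·sin φ) = 17.978924·(0.92095433 + 0.40027381·0.38967052) = 19.362029
y = r_b·(sin φ − φ·cos φ) = 17.978924·(0.38967052 − 0.40027381·0.92095433) = 0.378216

x=19.362029 y=0.378216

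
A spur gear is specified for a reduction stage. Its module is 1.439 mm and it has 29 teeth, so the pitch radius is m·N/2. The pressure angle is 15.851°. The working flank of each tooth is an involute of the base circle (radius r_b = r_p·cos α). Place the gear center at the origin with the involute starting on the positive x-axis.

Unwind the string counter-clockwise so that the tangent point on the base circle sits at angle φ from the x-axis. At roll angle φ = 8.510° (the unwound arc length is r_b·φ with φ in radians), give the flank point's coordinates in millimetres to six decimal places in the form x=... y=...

pitch radius r_p = m·N/2 = 1.439·29/2 = 20.865500
base radius r_b = r_p·cos α = 20.865500·cos 15.851° = 20.072095
roll angle φ = 8.510° = 0.14852752 rad
x = r_b·(cos φ + φ·sin φ) = 20.072095·(0.98899005 + 0.14852752·0.14798202) = 20.292275
y = r_b·(sin φ − φ·cos φ) = 20.072095·(0.14798202 − 0.14852752·0.98899005) = 0.021874

x=20.292275 y=0.021874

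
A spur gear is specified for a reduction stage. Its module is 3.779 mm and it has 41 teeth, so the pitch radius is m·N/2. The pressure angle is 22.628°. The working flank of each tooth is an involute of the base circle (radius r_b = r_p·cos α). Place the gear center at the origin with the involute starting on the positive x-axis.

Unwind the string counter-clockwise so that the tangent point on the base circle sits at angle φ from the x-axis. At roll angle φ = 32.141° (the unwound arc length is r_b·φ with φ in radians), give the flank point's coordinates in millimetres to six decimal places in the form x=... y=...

pitch radius r_p = m·N/2 = 3.779·41/2 = 77.469500
base radius r_b = r_p·cos α = 77.469500·cos 22.628° = 71.506076
roll angle φ = 32.141° = 0.56096627 rad
x = r_b·(cos φ + φ·sin φ) = 71.506076·(0.84674144 + 0.56096627·0.53200463) = 81.887193
y = r_b·(sin φ − φ·cos φ) = 71.506076·(0.53200463 − 0.56096627·0.84674144) = 4.076650

x=81.887193 y=4.076650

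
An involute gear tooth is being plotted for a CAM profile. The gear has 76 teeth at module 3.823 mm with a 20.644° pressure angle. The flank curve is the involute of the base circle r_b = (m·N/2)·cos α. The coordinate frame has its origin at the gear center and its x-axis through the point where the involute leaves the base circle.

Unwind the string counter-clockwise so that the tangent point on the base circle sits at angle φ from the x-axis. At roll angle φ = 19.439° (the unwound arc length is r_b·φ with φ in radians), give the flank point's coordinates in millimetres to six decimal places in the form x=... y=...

pitch radius r_p = m·N/2 = 3.823·76/2 = 145.274000
base radius r_b = r_p·cos α = 145.274000·cos 20.644° = 135.945821
roll angle φ = 19.439° = 0.33927455 rad
x = r_b·(cos φ + φ·sin φ) = 135.945821·(0.94299634 + 0.33927455·0.33280309) = 143.546274
y = r_b·(sin φ − φ·cos φ) = 135.945821·(0.33280309 − 0.33927455·0.94299634) = 1.749408

x=143.546274 y=1.749408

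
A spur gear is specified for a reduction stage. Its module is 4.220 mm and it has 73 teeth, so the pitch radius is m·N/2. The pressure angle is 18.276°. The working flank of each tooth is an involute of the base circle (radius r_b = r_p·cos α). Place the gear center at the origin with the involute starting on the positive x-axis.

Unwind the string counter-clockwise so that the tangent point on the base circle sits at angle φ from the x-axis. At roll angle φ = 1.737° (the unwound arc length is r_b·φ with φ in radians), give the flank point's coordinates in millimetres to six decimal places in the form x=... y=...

x=146.327449 y=0.001358

pitch radius r_p = m·N/2 = 4.220·73/2 = 154.030000
base radius r_b = r_p·cos α = 154.030000·cos 18.276° = 146.260252
roll angle φ = 1.737° = 0.03031637 rad
x = r_b·(cos φ + φ·sin φ) = 146.260252·(0.99954049 + 0.03031637·0.03031173) = 146.327449
y = r_b·(sin φ − φ·cos φ) = 146.260252·(0.03031173 − 0.03031637·0.99954049) = 0.001358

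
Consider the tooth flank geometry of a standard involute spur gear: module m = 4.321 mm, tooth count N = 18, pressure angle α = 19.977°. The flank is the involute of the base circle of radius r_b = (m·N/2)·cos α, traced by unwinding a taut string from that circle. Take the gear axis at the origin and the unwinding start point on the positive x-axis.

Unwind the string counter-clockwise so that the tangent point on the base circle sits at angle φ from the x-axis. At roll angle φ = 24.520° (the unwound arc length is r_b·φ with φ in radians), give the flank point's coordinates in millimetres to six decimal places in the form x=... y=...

pitch radius r_p = m·N/2 = 4.321·18/2 = 38.889000
base radius r_b = r_p·cos α = 38.889000·cos 19.977° = 36.549043
roll angle φ = 24.520° = 0.42795473 rad
x = r_b·(cos φ + φ·sin φ) = 36.549043·(0.90981646 + 0.42795473·0.41501085) = 39.744245
y = r_b·(sin φ − φ·cos φ) = 36.549043·(0.41501085 − 0.42795473·0.90981646) = 0.937505

x=39.744245 y=0.937505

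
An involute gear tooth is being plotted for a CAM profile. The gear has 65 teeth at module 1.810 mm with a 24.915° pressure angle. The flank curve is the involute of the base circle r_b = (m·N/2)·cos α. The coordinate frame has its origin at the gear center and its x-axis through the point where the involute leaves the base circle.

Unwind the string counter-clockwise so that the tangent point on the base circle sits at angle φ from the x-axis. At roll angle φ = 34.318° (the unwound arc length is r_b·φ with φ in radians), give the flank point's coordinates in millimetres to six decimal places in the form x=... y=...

pitch radius r_p = m·N/2 = 1.810·65/2 = 58.825000
base radius r_b = r_p·cos α = 58.825000·cos 24.915° = 53.350378
roll angle φ = 34.318° = 0.59896209 rad
x = r_b·(cos φ + φ·sin φ) = 53.350378·(0.82592122 + 0.59896209·0.56378555) = 62.078894
y = r_b·(sin φ − φ·cos φ) = 53.350378·(0.56378555 − 0.59896209·0.82592122) = 3.685980

x=62.078894 y=3.685980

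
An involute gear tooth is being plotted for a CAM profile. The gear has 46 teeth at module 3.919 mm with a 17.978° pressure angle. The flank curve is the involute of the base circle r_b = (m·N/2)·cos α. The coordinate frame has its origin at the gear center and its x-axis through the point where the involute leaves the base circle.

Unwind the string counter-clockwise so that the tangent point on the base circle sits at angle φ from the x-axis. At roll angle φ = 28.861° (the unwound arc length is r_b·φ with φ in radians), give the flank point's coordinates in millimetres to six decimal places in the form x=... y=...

x=95.932816 y=3.560810

pitch radius r_p = m·N/2 = 3.919·46/2 = 90.137000
base radius r_b = r_p·cos α = 90.137000·cos 17.978° = 85.736070
roll angle φ = 28.861° = 0.50371948 rad
x = r_b·(cos φ + φ·sin φ) = 85.736070·(0.87579328 + 0.50371948·0.48268636) = 95.932816
y = r_b·(sin φ − φ·cos φ) = 85.736070·(0.48268636 − 0.50371948·0.87579328) = 3.560810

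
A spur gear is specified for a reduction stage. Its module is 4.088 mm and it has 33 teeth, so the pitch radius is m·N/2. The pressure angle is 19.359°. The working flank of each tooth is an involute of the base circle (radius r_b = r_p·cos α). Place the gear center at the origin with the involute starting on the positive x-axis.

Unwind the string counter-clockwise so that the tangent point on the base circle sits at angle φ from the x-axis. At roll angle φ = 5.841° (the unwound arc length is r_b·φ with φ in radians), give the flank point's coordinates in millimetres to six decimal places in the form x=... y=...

x=63.968100 y=0.022451

pitch radius r_p = m·N/2 = 4.088·33/2 = 67.452000
base radius r_b = r_p·cos α = 67.452000·cos 19.359° = 63.638271
roll angle φ = 5.841° = 0.10194468 rad
x = r_b·(cos φ + φ·sin φ) = 63.638271·(0.99480814 + 0.10194468·0.10176819) = 63.968100
y = r_b·(sin φ − φ·cos φ) = 63.638271·(0.10176819 − 0.10194468·0.99480814) = 0.022451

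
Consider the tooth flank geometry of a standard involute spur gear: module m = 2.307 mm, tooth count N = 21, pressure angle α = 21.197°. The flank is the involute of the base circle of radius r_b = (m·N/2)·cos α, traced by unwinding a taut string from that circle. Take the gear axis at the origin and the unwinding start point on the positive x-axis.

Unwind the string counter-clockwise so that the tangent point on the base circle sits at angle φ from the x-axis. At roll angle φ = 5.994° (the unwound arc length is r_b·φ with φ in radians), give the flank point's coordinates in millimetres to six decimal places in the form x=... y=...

pitch radius r_p = m·N/2 = 2.307·21/2 = 24.223500
base radius r_b = r_p·cos α = 24.223500·cos 21.197° = 22.584604
roll angle φ = 5.994° = 0.10461504 rad
x = r_b·(cos φ + φ·sin φ) = 22.584604·(0.99453284 + 0.10461504·0.10442432) = 22.707853
y = r_b·(sin φ − φ·cos φ) = 22.584604·(0.10442432 − 0.10461504·0.99453284) = 0.008610

x=22.707853 y=0.008610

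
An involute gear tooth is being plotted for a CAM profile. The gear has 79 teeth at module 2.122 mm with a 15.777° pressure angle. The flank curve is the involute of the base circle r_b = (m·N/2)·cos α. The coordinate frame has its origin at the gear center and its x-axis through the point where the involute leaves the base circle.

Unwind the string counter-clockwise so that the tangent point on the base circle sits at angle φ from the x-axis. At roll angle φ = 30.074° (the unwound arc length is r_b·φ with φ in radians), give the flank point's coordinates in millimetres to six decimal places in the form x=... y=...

pitch radius r_p = m·N/2 = 2.122·79/2 = 83.819000
base radius r_b = r_p·cos α = 83.819000·cos 15.777° = 80.661305
roll angle φ = 30.074° = 0.52489032 rad
x = r_b·(cos φ + φ·sin φ) = 80.661305·(0.86537891 + 0.52489032·0.50111809) = 91.019099
y = r_b·(sin φ − φ·cos φ) = 80.661305·(0.50111809 − 0.52489032·0.86537891) = 3.782134

x=91.019099 y=3.782134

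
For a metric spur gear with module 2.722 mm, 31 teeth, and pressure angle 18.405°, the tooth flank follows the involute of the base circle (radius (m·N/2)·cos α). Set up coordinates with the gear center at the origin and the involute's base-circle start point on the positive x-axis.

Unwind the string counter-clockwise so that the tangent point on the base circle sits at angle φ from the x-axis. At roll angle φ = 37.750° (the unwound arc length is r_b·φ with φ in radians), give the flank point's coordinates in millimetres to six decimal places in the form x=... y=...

pitch radius r_p = m·N/2 = 2.722·31/2 = 42.191000
base radius r_b = r_p·cos α = 42.191000·cos 18.405° = 40.032865
roll angle φ = 37.750° = 0.65886179 rad
x = r_b·(cos φ + φ·sin φ) = 40.032865·(0.79068957 + 0.65886179·0.61221728) = 47.801489
y = r_b·(sin φ − φ·cos φ) = 40.032865·(0.61221728 − 0.65886179·0.79068957) = 3.653485

x=47.801489 y=3.653485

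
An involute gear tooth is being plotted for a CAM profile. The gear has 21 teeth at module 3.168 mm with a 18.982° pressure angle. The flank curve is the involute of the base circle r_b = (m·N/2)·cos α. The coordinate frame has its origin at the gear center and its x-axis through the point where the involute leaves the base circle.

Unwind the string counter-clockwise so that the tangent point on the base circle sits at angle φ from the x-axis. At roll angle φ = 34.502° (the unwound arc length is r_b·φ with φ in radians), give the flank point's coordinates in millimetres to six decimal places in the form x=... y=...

pitch radius r_p = m·N/2 = 3.168·21/2 = 33.264000
base radius r_b = r_p·cos α = 33.264000·cos 18.982° = 31.455131
roll angle φ = 34.502° = 0.60217350 rad
x = r_b·(cos φ + φ·sin φ) = 31.455131·(0.82410642 + 0.60217350·0.56643500) = 36.651473
y = r_b·(sin φ − φ·cos φ) = 31.455131·(0.56643500 − 0.60217350·0.82410642) = 2.207520

x=36.651473 y=2.207520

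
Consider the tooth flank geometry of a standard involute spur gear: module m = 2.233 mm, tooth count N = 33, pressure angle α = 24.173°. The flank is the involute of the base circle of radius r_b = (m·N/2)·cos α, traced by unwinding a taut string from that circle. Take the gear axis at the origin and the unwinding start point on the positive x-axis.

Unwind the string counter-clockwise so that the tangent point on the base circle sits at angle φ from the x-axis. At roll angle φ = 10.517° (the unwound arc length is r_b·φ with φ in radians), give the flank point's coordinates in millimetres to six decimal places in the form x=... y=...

pitch radius r_p = m·N/2 = 2.233·33/2 = 36.844500
base radius r_b = r_p·cos α = 36.844500·cos 24.173° = 33.613723
roll angle φ = 10.517° = 0.18355628 rad
x = r_b·(cos φ + φ·sin φ) = 33.613723·(0.98320079 + 0.18355628·0.18252726) = 34.175234
y = r_b·(sin φ − φ·cos φ) = 33.613723·(0.18252726 − 0.18355628·0.98320079) = 0.069062

x=34.175234 y=0.069062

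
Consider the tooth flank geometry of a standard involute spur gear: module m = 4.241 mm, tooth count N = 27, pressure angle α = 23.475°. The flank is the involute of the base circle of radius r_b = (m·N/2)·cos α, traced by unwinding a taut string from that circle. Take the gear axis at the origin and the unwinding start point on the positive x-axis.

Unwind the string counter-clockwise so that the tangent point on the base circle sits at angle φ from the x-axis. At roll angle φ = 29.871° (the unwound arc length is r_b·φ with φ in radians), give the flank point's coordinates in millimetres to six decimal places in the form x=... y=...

pitch radius r_p = m·N/2 = 4.241·27/2 = 57.253500
base radius r_b = r_p·cos α = 57.253500·cos 23.475° = 52.514855
roll angle φ = 29.871° = 0.52134730 rad
x = r_b·(cos φ + φ·sin φ) = 52.514855·(0.86714895 + 0.52134730·0.49804890) = 59.174022
y = r_b·(sin φ − φ·cos φ) = 52.514855·(0.49804890 − 0.52134730·0.86714895) = 2.413748

x=59.174022 y=2.413748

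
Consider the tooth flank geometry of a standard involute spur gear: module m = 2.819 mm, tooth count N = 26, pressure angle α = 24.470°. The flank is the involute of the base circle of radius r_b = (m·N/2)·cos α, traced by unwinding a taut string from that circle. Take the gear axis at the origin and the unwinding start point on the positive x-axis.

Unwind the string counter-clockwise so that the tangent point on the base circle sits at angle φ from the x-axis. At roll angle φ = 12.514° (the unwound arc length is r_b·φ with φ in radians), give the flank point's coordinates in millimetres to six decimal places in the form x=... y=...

pitch radius r_p = m·N/2 = 2.819·26/2 = 36.647000
base radius r_b = r_p·cos α = 36.647000·cos 24.470° = 33.355303
roll angle φ = 12.514° = 0.21841050 rad
x = r_b·(cos φ + φ·sin φ) = 33.355303·(0.97624309 + 0.21841050·0.21667816) = 34.141417
y = r_b·(sin φ − φ·cos φ) = 33.355303·(0.21667816 − 0.21841050·0.97624309) = 0.115290

x=34.141417 y=0.115290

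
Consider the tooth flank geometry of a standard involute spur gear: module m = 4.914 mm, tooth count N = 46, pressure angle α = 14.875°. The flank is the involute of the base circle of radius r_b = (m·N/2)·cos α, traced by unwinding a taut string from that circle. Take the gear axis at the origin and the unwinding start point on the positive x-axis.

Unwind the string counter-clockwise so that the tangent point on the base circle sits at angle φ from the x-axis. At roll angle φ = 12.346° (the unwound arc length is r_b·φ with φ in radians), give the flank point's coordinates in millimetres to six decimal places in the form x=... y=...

x=111.740994 y=0.362603

pitch radius r_p = m·N/2 = 4.914·46/2 = 113.022000
base radius r_b = r_p·cos α = 113.022000·cos 14.875° = 109.234427
roll angle φ = 12.346° = 0.21547835 rad
x = r_b·(cos φ + φ·sin φ) = 109.234427·(0.97687423 + 0.21547835·0.21381474) = 111.740994
y = r_b·(sin φ − φ·cos φ) = 109.234427·(0.21381474 − 0.21547835·0.97687423) = 0.362603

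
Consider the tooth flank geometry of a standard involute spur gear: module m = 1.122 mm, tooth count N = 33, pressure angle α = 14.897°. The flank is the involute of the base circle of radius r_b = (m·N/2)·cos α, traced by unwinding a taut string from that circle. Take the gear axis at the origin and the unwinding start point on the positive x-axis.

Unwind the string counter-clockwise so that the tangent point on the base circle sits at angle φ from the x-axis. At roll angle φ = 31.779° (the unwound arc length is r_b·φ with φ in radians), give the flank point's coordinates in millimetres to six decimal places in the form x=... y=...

x=20.434623 y=0.986600

pitch radius r_p = m·N/2 = 1.122·33/2 = 18.513000
base radius r_b = r_p·cos α = 18.513000·cos 14.897° = 17.890770
roll angle φ = 31.779° = 0.55464818 rad
x = r_b·(cos φ + φ·sin φ) = 17.890770·(0.85008578 + 0.55464818·0.52664426) = 20.434623
y = r_b·(sin φ − φ·cos φ) = 17.890770·(0.52664426 − 0.55464818·0.85008578) = 0.986600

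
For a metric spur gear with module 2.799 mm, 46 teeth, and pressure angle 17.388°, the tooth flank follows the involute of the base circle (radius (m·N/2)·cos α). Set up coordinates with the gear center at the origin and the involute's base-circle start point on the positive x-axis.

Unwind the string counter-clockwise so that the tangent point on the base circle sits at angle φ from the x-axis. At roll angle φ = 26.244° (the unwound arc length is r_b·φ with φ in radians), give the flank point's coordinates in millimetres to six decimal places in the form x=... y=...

pitch radius r_p = m·N/2 = 2.799·46/2 = 64.377000
base radius r_b = r_p·cos α = 64.377000·cos 17.388° = 61.435160
roll angle φ = 26.244° = 0.45804421 rad
x = r_b·(cos φ + φ·sin φ) = 61.435160·(0.89691905 + 0.45804421·0.44219477) = 67.545735
y = r_b·(sin φ − φ·cos φ) = 61.435160·(0.44219477 − 0.45804421·0.89691905) = 1.926987

x=67.545735 y=1.926987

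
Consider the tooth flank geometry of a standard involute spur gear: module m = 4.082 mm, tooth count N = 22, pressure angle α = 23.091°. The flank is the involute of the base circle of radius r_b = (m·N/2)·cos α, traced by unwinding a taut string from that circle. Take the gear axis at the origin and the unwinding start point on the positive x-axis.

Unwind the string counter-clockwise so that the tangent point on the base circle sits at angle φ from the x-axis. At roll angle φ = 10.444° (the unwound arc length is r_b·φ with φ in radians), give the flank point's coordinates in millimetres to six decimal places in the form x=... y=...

pitch radius r_p = m·N/2 = 4.082·22/2 = 44.902000
base radius r_b = r_p·cos α = 44.902000·cos 23.091° = 41.304592
roll angle φ = 10.444° = 0.18228219 rad
x = r_b·(cos φ + φ·sin φ) = 41.304592·(0.98343255 + 0.18228219·0.18127442) = 41.985112
y = r_b·(sin φ − φ·cos φ) = 41.304592·(0.18127442 − 0.18228219·0.98343255) = 0.083112

x=41.985112 y=0.083112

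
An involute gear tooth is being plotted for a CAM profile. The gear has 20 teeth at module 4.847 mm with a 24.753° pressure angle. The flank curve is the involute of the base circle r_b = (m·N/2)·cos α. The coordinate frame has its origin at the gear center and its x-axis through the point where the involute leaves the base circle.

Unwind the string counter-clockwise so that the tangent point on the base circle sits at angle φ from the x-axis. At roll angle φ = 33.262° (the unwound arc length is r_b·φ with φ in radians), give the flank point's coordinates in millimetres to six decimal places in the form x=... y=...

x=50.820483 y=2.775014

pitch radius r_p = m·N/2 = 4.847·20/2 = 48.470000
base radius r_b = r_p·cos α = 48.470000·cos 24.753° = 44.016637
roll angle φ = 33.262° = 0.58053142 rad
x = r_b·(cos φ + φ·sin φ) = 44.016637·(0.83617130 + 0.58053142·0.54846837) = 50.820483
y = r_b·(sin φ − φ·cos φ) = 44.016637·(0.54846837 − 0.58053142·0.83617130) = 2.775014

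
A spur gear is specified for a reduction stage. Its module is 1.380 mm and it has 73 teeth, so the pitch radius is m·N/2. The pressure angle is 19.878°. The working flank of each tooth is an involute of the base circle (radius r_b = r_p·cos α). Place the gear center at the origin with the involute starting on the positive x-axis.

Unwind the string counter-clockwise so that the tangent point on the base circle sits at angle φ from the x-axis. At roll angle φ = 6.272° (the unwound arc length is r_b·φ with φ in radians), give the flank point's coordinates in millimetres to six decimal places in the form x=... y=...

x=47.651855 y=0.020687

pitch radius r_p = m·N/2 = 1.380·73/2 = 50.370000
base radius r_b = r_p·cos α = 50.370000·cos 19.878° = 47.368893
roll angle φ = 6.272° = 0.10946705 rad
x = r_b·(cos φ + φ·sin φ) = 47.368893·(0.99401446 + 0.10946705·0.10924856) = 47.651855
y = r_b·(sin φ − φ·cos φ) = 47.368893·(0.10924856 − 0.10946705·0.99401446) = 0.020687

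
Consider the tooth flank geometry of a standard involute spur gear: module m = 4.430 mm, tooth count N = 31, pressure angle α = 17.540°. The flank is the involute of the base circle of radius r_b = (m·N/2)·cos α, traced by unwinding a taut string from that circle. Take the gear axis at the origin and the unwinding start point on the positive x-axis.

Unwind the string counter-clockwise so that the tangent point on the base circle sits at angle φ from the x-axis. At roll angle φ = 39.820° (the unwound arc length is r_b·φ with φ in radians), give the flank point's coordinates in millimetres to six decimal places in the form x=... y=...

x=79.425810 y=6.978307

pitch radius r_p = m·N/2 = 4.430·31/2 = 68.665000
base radius r_b = r_p·cos α = 68.665000·cos 17.540° = 65.472543
roll angle φ = 39.820° = 0.69499011 rad
x = r_b·(cos φ + φ·sin φ) = 65.472543·(0.76806004 + 0.69499011·0.64037784) = 79.425810
y = r_b·(sin φ − φ·cos φ) = 65.472543·(0.64037784 − 0.69499011·0.76806004) = 6.978307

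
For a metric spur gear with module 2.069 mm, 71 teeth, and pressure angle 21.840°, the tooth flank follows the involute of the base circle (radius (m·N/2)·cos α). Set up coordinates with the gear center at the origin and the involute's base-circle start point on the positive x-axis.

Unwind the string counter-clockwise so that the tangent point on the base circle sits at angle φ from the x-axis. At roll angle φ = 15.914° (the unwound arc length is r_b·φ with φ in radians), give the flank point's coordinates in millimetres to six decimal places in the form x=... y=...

x=70.757078 y=0.483212

pitch radius r_p = m·N/2 = 2.069·71/2 = 73.449500
base radius r_b = r_p·cos α = 73.449500·cos 21.840° = 68.177760
roll angle φ = 15.914° = 0.27775170 rad
x = r_b·(cos φ + φ·sin φ) = 68.177760·(0.96167434 + 0.27775170·0.27419421) = 70.757078
y = r_b·(sin φ − φ·cos φ) = 68.177760·(0.27419421 − 0.27775170·0.96167434) = 0.483212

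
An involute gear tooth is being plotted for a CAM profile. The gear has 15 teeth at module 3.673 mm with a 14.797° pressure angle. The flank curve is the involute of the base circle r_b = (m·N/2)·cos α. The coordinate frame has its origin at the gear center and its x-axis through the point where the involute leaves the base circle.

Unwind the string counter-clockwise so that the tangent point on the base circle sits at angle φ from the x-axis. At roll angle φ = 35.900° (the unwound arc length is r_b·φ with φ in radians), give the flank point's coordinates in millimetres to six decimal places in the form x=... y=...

x=31.360044 y=2.099339

pitch radius r_p = m·N/2 = 3.673·15/2 = 27.547500
base radius r_b = r_p·cos α = 27.547500·cos 14.797° = 26.633936
roll angle φ = 35.900° = 0.62657320 rad
x = r_b·(cos φ + φ·sin φ) = 26.633936·(0.81004164 + 0.62657320·0.58637236) = 31.360044
y = r_b·(sin φ − φ·cos φ) = 26.633936·(0.58637236 − 0.62657320·0.81004164) = 2.099339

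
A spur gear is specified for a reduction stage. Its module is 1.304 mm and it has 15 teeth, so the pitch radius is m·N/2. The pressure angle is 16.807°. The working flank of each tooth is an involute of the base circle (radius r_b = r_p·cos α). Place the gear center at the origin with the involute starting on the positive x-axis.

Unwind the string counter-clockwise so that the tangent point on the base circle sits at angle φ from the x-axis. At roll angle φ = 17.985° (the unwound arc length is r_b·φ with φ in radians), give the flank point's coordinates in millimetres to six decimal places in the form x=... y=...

pitch radius r_p = m·N/2 = 1.304·15/2 = 9.780000
base radius r_b = r_p·cos α = 9.780000·cos 16.807° = 9.362239
roll angle φ = 17.985° = 0.31389747 rad
x = r_b·(cos φ + φ·sin φ) = 9.362239·(0.95113738 + 0.31389747·0.30876800) = 9.812178
y = r_b·(sin φ − φ·cos φ) = 9.362239·(0.30876800 − 0.31389747·0.95113738) = 0.095573

x=9.812178 y=0.095573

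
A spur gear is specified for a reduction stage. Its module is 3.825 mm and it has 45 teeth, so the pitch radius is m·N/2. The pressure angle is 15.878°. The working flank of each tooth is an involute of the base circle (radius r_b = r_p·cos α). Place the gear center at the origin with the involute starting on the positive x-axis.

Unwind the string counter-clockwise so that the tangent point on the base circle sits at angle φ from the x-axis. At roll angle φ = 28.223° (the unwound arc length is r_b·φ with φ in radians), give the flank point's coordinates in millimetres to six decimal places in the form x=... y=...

x=92.220589 y=3.218589

pitch radius r_p = m·N/2 = 3.825·45/2 = 86.062500
base radius r_b = r_p·cos α = 86.062500·cos 15.878° = 82.778909
roll angle φ = 28.223° = 0.49258427 rad
x = r_b·(cos φ + φ·sin φ) = 82.778909·(0.88111369 + 0.49258427·0.47290450) = 92.220589
y = r_b·(sin φ − φ·cos φ) = 82.778909·(0.47290450 − 0.49258427·0.88111369) = 3.218589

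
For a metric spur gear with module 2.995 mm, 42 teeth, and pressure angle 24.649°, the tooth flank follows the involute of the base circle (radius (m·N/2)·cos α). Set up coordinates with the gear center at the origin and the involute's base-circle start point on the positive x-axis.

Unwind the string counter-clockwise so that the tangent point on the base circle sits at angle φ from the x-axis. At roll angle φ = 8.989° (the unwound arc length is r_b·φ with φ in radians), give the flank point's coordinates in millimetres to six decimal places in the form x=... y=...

x=57.863180 y=0.073400

pitch radius r_p = m·N/2 = 2.995·42/2 = 62.895000
base radius r_b = r_p·cos α = 62.895000·cos 24.649° = 57.163993
roll angle φ = 8.989° = 0.15688765 rad
x = r_b·(cos φ + φ·sin φ) = 57.163993·(0.98771836 + 0.15688765·0.15624484) = 57.863180
y = r_b·(sin φ − φ·cos φ) = 57.163993·(0.15624484 − 0.15688765·0.98771836) = 0.073400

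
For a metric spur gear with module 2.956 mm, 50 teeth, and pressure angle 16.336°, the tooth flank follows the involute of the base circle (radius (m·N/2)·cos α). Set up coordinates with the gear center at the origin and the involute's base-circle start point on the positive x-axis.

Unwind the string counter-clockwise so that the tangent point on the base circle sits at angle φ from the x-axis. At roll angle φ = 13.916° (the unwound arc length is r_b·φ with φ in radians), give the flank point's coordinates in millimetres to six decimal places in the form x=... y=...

x=72.977527 y=0.336696

pitch radius r_p = m·N/2 = 2.956·50/2 = 73.900000
base radius r_b = r_p·cos α = 73.900000·cos 16.336° = 70.916565
roll angle φ = 13.916° = 0.24288002 rad
x = r_b·(cos φ + φ·sin φ) = 70.916565·(0.97064936 + 0.24288002·0.24049911) = 72.977527
y = r_b·(sin φ − φ·cos φ) = 70.916565·(0.24049911 − 0.24288002·0.97064936) = 0.336696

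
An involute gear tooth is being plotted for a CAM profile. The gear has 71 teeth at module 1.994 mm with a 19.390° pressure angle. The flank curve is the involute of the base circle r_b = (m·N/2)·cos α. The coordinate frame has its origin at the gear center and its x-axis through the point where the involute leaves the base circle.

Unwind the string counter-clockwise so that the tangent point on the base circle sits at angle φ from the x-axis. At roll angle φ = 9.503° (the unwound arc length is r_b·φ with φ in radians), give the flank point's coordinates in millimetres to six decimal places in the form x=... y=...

pitch radius r_p = m·N/2 = 1.994·71/2 = 70.787000
base radius r_b = r_p·cos α = 70.787000·cos 19.390° = 66.772005
roll angle φ = 9.503° = 0.16585864 rad
x = r_b·(cos φ + φ·sin φ) = 66.772005·(0.98627696 + 0.16585864·0.16509925) = 67.684117
y = r_b·(sin φ − φ·cos φ) = 66.772005·(0.16509925 − 0.16585864·0.98627696) = 0.101273

x=67.684117 y=0.101273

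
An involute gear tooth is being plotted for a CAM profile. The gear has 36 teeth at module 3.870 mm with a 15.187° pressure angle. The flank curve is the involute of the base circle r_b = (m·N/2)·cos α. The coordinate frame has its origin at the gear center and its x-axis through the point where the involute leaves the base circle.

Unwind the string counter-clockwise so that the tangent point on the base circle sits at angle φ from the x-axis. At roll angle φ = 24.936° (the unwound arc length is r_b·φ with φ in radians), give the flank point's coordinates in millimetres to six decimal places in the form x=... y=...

pitch radius r_p = m·N/2 = 3.870·36/2 = 69.660000
base radius r_b = r_p·cos α = 69.660000·cos 15.187° = 67.227191
roll angle φ = 24.936° = 0.43521530 rad
x = r_b·(cos φ + φ·sin φ) = 67.227191·(0.90677929 + 0.43521530·0.42160564) = 73.295690
y = r_b·(sin φ − φ·cos φ) = 67.227191·(0.42160564 − 0.43521530·0.90677929) = 1.812541

x=73.295690 y=1.812541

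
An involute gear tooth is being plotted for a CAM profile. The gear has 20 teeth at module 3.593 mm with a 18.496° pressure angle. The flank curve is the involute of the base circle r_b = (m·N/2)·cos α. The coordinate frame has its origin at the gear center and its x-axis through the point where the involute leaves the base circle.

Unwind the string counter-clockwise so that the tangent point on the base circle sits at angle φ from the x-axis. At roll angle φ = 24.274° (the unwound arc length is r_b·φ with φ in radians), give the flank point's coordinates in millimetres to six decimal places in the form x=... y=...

pitch radius r_p = m·N/2 = 3.593·20/2 = 35.930000
base radius r_b = r_p·cos α = 35.930000·cos 18.496° = 34.074065
roll angle φ = 24.274° = 0.42366122 rad
x = r_b·(cos φ + φ·sin φ) = 34.074065·(0.91158992 + 0.42366122·0.41110073) = 36.996167
y = r_b·(sin φ − φ·cos φ) = 34.074065·(0.41110073 − 0.42366122·0.91158992) = 0.848289

x=36.996167 y=0.848289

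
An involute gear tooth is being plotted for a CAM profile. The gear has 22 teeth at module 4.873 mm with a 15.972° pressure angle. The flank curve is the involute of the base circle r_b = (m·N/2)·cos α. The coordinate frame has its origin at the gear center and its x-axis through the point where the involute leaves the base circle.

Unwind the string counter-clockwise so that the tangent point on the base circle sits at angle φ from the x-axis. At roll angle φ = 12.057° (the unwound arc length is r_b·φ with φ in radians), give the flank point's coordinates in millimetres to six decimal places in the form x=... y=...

x=52.662148 y=0.159366

pitch radius r_p = m·N/2 = 4.873·22/2 = 53.603000
base radius r_b = r_p·cos α = 53.603000·cos 15.972° = 51.533725
roll angle φ = 12.057° = 0.21043435 rad
x = r_b·(cos φ + φ·sin φ) = 51.533725·(0.97794028 + 0.21043435·0.20888469) = 52.662148
y = r_b·(sin φ − φ·cos φ) = 51.533725·(0.20888469 − 0.21043435·0.97794028) = 0.159366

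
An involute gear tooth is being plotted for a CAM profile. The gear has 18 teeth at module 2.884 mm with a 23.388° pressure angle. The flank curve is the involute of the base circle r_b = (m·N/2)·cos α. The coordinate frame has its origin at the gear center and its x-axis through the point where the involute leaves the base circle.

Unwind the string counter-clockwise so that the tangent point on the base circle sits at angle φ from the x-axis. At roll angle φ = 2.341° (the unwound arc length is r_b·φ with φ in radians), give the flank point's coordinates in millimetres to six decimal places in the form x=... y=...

x=23.843274 y=0.000542

pitch radius r_p = m·N/2 = 2.884·18/2 = 25.956000
base radius r_b = r_p·cos α = 25.956000·cos 23.388° = 23.823398
roll angle φ = 2.341° = 0.04085816 rad
x = r_b·(cos φ + φ·sin φ) = 23.823398·(0.99916542 + 0.04085816·0.04084679) = 23.843274
y = r_b·(sin φ − φ·cos φ) = 23.823398·(0.04084679 − 0.04085816·0.99916542) = 0.000542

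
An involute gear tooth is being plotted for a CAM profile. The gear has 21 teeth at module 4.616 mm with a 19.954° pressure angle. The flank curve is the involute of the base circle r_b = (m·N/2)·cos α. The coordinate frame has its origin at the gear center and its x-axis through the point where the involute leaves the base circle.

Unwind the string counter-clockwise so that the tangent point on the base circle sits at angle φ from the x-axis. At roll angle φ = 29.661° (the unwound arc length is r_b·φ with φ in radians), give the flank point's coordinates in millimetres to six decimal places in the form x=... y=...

x=51.260054 y=2.050936

pitch radius r_p = m·N/2 = 4.616·21/2 = 48.468000
base radius r_b = r_p·cos α = 48.468000·cos 19.954° = 45.558316
roll angle φ = 29.661° = 0.51768211 rad
x = r_b·(cos φ + φ·sin φ) = 45.558316·(0.86896856 + 0.51768211·0.49486729) = 51.260054
y = r_b·(sin φ − φ·cos φ) = 45.558316·(0.49486729 − 0.51768211·0.86896856) = 2.050936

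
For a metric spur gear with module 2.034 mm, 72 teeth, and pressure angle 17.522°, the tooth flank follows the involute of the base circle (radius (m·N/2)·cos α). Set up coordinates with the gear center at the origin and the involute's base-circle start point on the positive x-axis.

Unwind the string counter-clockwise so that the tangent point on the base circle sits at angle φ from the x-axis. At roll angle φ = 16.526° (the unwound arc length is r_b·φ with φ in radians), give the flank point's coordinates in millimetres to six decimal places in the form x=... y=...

x=72.670940 y=0.553882

pitch radius r_p = m·N/2 = 2.034·72/2 = 73.224000
base radius r_b = r_p·cos α = 73.224000·cos 17.522° = 69.826510
roll angle φ = 16.526° = 0.28843311 rad
x = r_b·(cos φ + φ·sin φ) = 69.826510·(0.95869075 + 0.28843311·0.28445041) = 72.670940
y = r_b·(sin φ − φ·cos φ) = 69.826510·(0.28445041 − 0.28843311·0.95869075) = 0.553882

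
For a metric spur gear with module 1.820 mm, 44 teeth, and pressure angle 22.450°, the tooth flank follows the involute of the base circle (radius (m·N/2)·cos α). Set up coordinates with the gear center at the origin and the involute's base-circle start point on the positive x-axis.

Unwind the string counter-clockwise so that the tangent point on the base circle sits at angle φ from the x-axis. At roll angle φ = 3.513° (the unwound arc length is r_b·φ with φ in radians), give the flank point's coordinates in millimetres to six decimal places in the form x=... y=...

x=37.074987 y=0.002842

pitch radius r_p = m·N/2 = 1.820·44/2 = 40.040000
base radius r_b = r_p·cos α = 40.040000·cos 22.450° = 37.005494
roll angle φ = 3.513° = 0.06131342 rad
x = r_b·(cos φ + φ·sin φ) = 37.005494·(0.99812092 + 0.06131342·0.06127501) = 37.074987
y = r_b·(sin φ − φ·cos φ) = 37.005494·(0.06127501 − 0.06131342·0.99812092) = 0.002842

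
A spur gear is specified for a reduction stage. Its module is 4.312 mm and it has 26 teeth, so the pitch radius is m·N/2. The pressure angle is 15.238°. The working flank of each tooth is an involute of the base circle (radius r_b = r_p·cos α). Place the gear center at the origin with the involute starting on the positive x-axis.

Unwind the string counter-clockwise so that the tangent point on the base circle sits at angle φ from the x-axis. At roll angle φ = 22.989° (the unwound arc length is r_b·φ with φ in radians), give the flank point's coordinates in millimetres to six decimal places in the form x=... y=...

x=58.265097 y=1.145887

pitch radius r_p = m·N/2 = 4.312·26/2 = 56.056000
base radius r_b = r_p·cos α = 56.056000·cos 15.238° = 54.085205
roll angle φ = 22.989° = 0.40123374 rad
x = r_b·(cos φ + φ·sin φ) = 54.085205·(0.92057985 + 0.40123374·0.39055440) = 58.265097
y = r_b·(sin φ − φ·cos φ) = 54.085205·(0.39055440 − 0.40123374·0.92057985) = 1.145887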